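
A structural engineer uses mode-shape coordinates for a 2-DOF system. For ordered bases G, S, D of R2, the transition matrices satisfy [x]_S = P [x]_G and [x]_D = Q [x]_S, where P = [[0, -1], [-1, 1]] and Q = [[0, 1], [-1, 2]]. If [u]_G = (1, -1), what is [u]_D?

(-2, -5)

First [u]_S = P [u]_G = (1, -2).
Then [u]_D = Q [u]_S = (-2, -5).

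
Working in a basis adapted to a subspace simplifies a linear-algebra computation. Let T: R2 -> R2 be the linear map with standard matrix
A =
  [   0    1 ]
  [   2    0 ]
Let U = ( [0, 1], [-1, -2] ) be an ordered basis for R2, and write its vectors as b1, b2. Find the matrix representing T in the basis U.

With P the matrix whose columns are b1, b2, [T]_U = P^(-1) A P.
Column by column: T(b1) = A b1 = [1, 0]; its U-coordinates [-2, -1] give column 1.
Continuing for each basis vector yields [T]_U = [[-2, 2], [-1, 2]].

[[-2, 2], [-1, 2]]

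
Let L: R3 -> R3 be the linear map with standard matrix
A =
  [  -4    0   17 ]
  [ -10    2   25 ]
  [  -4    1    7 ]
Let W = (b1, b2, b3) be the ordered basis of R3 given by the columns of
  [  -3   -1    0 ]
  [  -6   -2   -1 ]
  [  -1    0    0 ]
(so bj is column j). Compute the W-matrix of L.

[[1, -2, 1], [2, 2, -3], [-3, 2, 2]]

The j-th column of [L]_W is [L(bj)]_W.
L(b1) = A b1 = [-5, -7, -1] = b1 + 2b2 - 3b3, so column 1 is [1, 2, -3].
Repeating for b2, b3 and assembling the columns gives [[1, -2, 1], [2, 2, -3], [-3, 2, 2]].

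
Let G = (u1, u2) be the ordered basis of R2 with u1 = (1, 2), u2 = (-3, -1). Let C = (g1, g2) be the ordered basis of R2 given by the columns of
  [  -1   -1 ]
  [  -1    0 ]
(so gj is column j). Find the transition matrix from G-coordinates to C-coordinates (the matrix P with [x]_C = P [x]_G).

[[-2, 1], [1, 2]]

Let M have columns uj and N have columns gj. Then for every x, N [x]_C = x = M [x]_G, so P = N^(-1) M.
Since det N = -1, N^(-1) has integer entries; multiplying gives P = [[-2, 1], [1, 2]].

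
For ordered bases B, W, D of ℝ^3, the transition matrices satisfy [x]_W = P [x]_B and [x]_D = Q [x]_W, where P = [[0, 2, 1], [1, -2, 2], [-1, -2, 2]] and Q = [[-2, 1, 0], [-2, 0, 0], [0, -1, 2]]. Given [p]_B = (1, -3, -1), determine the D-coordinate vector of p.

(19, 14, 1)

Apply P to get W-coordinates (-7, 5, 3), then Q to get D-coordinates.
The result is [p]_D = (19, 14, 1).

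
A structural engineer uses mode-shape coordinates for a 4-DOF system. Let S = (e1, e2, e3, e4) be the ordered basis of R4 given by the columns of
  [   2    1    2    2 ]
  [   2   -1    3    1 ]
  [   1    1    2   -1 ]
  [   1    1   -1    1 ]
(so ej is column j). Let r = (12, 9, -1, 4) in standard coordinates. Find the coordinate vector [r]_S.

[r]_S is the unique c with M c = r, where M has columns e1, ..., e4.
Gaussian elimination on [M | r] yields c = (1, 0, 1, 4).
Check: e1 + 0·e2 + e3 + 4e4 = (12, 9, -1, 4).

(1, 0, 1, 4)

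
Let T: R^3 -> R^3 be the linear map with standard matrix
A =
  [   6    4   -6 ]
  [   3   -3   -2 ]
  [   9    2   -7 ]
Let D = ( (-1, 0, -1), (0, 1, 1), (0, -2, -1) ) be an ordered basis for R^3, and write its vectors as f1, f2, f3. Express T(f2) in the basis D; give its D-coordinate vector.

(2, -1, 2)

Column 2 of [T]_D is the D-coordinate vector of T(f2).
In standard coordinates T(f2) = A f2 = (-2, -5, -5).
Converting to D: (-2, -5, -5) = 2f1 - f2 + 2f3, so the coordinate vector is (2, -1, 2).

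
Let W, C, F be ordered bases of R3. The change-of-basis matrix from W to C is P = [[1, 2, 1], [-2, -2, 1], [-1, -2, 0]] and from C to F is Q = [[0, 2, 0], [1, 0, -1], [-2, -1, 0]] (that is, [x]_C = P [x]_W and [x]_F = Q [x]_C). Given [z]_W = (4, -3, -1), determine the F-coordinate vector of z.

First [z]_C = P [z]_W = (-3, -3, 2).
Then [z]_F = Q [z]_C = (-6, -5, 9).

(-6, -5, 9)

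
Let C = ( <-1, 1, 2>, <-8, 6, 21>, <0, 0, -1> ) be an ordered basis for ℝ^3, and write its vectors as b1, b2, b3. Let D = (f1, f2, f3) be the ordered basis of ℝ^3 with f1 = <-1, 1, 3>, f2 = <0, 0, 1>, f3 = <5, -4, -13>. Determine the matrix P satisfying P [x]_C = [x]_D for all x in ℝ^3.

Let M have columns bj and N have columns fj. Then for every x, N [x]_D = x = M [x]_C, so P = N^(-1) M.
Since det N = 1, N^(-1) has integer entries; multiplying gives P = [[1, -2, 0], [-1, 1, -1], [0, -2, 0]].

[[1, -2, 0], [-1, 1, -1], [0, -2, 0]]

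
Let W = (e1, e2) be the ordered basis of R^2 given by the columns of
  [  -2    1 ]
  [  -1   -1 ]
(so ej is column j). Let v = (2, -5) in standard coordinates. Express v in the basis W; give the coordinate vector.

[v]_W is the unique c with M c = v, where M has columns e1, e2.
System: -2c_1 + c_2 = 2, -c_1 - c_2 = -5; solving gives c_1 = 1, c_2 = 4.
Check: e1 + 4e2 = (2, -5).

(1, 4)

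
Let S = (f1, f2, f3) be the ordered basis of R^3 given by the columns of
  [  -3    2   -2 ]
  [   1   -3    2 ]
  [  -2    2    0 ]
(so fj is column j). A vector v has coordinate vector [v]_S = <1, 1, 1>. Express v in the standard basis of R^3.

By definition v = f1 + f2 + f3.
Summing componentwise gives <-3, 0, 0>.

<-3, 0, 0>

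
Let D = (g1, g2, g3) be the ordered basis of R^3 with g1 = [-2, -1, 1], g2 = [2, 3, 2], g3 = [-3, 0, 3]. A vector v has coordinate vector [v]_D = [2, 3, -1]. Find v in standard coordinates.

[5, 7, 5]

The coordinates say v = 2g1 + 3g2 - g3; adding the scaled basis vectors gives [5, 7, 5].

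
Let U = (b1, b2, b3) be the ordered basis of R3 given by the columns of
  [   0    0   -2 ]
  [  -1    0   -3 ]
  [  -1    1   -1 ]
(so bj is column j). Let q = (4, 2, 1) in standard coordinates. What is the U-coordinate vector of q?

We seek scalars with c_1 b1 + ... + c_3 b3 = q; equivalently solve M c = q where the columns of M are b1, ..., b3.
Row-reducing the augmented matrix [M | q] gives c = (4, 3, -2).
Check: 4b1 + 3b2 - 2b3 = (4, 2, 1).

(4, 3, -2)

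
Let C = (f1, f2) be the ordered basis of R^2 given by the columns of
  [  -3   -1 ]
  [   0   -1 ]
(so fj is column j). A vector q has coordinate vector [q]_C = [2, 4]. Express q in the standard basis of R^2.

[-10, -4]

By definition q = 2f1 + 4f2.
Summing componentwise gives [-10, -4].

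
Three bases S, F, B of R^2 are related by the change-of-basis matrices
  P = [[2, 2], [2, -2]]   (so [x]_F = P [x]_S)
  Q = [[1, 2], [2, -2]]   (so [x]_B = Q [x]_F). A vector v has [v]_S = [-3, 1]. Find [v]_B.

[-20, 8]

First [v]_F = P [v]_S = [-4, -8].
Then [v]_B = Q [v]_F = [-20, 8].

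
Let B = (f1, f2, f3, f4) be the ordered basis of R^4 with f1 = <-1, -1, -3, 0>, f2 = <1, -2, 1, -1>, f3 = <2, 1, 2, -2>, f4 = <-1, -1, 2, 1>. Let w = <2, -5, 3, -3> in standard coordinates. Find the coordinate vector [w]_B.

<1, 2, 1, 1>

[w]_B is the unique c with M c = w, where M has columns f1, ..., f4.
Solving this 4x4 system gives c = (1, 2, 1, 1).
Check: f1 + 2f2 + f3 + f4 = <2, -5, 3, -3>.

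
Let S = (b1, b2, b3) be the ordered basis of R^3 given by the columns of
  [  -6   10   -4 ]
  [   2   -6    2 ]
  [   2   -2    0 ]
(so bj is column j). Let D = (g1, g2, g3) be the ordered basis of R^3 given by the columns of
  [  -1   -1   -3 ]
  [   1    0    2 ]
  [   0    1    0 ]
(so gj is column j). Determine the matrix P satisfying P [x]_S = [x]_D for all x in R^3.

Column j of P is [bj]_D, since P maps S-coordinates to D-coordinates.
Expressing b1 in D: b1 = -2g1 + 2g2 + 2g3, so column 1 of P is [-2, 2, 2].
Doing the same for each bj gives P = [[-2, -2, -2], [2, -2, 0], [2, -2, 2]].

[[-2, -2, -2], [2, -2, 0], [2, -2, 2]]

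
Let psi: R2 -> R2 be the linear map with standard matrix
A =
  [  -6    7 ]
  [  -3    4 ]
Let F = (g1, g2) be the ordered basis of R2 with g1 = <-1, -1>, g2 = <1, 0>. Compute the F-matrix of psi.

[[1, 3], [0, -3]]

Let P have columns g1, g2. Then [psi]_F = P^(-1) A P.
Here det P = 1, so P^(-1) is integer; computing A P first and then P^(-1)(A P) gives [[1, 3], [0, -3]].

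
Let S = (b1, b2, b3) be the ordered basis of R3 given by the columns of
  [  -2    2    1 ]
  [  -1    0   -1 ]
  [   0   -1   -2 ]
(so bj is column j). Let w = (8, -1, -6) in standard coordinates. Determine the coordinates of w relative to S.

(-1, 2, 2)

Write w = c_1 b1 + ... + c_3 b3 and solve for the c_i.
Row-reducing the augmented matrix [M | w] gives c = (-1, 2, 2).
Check: -b1 + 2b2 + 2b3 = (8, -1, -6).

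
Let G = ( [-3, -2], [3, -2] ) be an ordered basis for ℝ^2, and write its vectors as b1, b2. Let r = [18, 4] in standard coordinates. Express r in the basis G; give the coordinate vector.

[-4, 2]

We seek scalars with c_1 b1 + c_2 b2 = r; equivalently solve M c = r where the columns of M are b1, b2.
System: -3c_1 + 3c_2 = 18, -2c_1 - 2c_2 = 4; solving gives c_1 = -4, c_2 = 2.
Check: -4b1 + 2b2 = [18, 4].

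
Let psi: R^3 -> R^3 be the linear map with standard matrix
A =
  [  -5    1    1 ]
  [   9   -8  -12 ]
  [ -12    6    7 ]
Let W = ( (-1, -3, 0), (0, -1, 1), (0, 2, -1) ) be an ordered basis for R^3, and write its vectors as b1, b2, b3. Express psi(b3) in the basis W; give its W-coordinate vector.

Column 3 of [psi]_W is the W-coordinate vector of psi(b3).
In standard coordinates psi(b3) = A b3 = (1, -4, 5).
Converting to W: (1, -4, 5) = -b1 + 3b2 - 2b3, so the coordinate vector is (-1, 3, -2).

(-1, 3, -2)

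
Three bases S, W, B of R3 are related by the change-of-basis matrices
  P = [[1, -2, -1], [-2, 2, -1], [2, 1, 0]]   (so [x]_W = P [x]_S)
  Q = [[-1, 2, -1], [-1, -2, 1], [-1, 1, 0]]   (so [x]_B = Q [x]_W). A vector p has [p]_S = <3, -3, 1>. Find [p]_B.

<-37, 21, -21>

Composing the changes, [p]_B = Q P [p]_S.
Q P = [[-7, 5, -1], [5, -1, 3], [-3, 4, 0]]; applying this to <3, -3, 1> gives <-37, 21, -21>.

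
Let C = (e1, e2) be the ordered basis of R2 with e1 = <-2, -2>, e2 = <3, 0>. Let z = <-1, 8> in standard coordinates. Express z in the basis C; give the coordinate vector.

Write z = c_1 e1 + c_2 e2 and solve for the c_i.
System: -2c_1 + 3c_2 = -1, -2c_1 + 0c_2 = 8; solving gives c_1 = -4, c_2 = -3.
Check: -4e1 - 3e2 = <-1, 8>.

<-4, -3>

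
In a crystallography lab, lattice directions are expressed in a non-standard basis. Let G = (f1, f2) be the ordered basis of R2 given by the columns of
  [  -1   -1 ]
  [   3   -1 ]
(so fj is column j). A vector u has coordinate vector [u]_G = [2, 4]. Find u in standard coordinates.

By definition u = 2f1 + 4f2.
Summing componentwise gives [-6, 2].

[-6, 2]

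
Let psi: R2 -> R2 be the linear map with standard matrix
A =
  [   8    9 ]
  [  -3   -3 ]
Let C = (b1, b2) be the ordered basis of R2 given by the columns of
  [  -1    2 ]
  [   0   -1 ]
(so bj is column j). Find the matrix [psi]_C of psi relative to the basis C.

[[2, -1], [-3, 3]]

Let P have columns b1, b2. Then [psi]_C = P^(-1) A P.
Here det P = 1, so P^(-1) is integer; computing A P first and then P^(-1)(A P) gives [[2, -1], [-3, 3]].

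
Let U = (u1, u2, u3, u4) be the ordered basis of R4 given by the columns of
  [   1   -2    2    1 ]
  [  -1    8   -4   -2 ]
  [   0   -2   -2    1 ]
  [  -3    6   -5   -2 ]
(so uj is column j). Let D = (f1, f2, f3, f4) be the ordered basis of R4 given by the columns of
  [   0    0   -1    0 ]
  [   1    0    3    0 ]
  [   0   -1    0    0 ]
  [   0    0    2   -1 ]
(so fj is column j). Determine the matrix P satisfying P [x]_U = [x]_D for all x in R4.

Take x = uj: its U-coordinates are the j-th standard unit vector, so P e_j — column j of P — equals [uj]_D.
u1 = 2f1 + 0·f2 - f3 + f4, giving column 1 = (2, 0, -1, 1); repeating for each j gives P = [[2, 2, 2, 1], [0, 2, 2, -1], [-1, 2, -2, -1], [1, -2, 1, 0]].

[[2, 2, 2, 1], [0, 2, 2, -1], [-1, 2, -2, -1], [1, -2, 1, 0]]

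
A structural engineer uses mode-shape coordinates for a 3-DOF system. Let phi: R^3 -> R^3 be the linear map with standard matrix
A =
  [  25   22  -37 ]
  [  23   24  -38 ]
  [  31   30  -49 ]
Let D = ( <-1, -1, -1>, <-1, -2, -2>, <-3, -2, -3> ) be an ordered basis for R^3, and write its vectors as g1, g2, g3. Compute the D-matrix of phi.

[[-1, 3, 1], [2, -2, -2], [3, -2, 3]]

The j-th column of [phi]_D is [phi(gj)]_D.
phi(g1) = A g1 = <-10, -9, -12> = -g1 + 2g2 + 3g3, so column 1 is <-1, 2, 3>.
Repeating for g2, g3 and assembling the columns gives [[-1, 3, 1], [2, -2, -2], [3, -2, 3]].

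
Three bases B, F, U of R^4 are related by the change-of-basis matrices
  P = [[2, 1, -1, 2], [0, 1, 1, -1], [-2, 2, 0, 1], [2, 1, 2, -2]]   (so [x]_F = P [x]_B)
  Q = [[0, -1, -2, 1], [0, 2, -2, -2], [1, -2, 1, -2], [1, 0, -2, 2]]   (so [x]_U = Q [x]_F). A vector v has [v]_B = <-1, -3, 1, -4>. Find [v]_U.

First [v]_F = P [v]_B = <-14, 2, -8, 5>.
Then [v]_U = Q [v]_F = <19, 10, -36, 12>.

<19, 10, -36, 12>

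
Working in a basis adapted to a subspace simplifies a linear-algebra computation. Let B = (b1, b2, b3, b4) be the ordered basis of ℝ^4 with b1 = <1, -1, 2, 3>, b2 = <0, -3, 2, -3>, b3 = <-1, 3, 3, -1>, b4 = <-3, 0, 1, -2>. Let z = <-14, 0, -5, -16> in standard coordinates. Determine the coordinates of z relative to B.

Write z = c_1 b1 + ... + c_4 b4 and solve for the c_i.
Gaussian elimination on [M | z] yields c = (-3, 0, -1, 4).
Check: -3b1 + 0·b2 - b3 + 4b4 = <-14, 0, -5, -16>.

<-3, 0, -1, 4>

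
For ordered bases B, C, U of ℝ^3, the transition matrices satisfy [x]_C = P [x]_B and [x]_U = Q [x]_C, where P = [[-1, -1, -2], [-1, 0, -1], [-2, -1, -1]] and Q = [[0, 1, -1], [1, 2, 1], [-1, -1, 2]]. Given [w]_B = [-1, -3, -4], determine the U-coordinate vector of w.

Composing the changes, [w]_U = Q P [w]_B.
Q P = [[1, 1, 0], [-5, -2, -5], [-2, -1, 1]]; applying this to [-1, -3, -4] gives [-4, 31, 1].

[-4, 31, 1]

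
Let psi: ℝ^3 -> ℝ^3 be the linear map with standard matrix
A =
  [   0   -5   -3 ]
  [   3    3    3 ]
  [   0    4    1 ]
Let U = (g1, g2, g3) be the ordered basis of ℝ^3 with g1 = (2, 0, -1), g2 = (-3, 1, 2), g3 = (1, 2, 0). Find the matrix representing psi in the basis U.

[[-1, -2, -2], [-1, 2, 3], [2, -1, 3]]

With P the matrix whose columns are g1, ..., g3, [psi]_U = P^(-1) A P.
Column by column: psi(g1) = A g1 = (3, 3, -1); its U-coordinates (-1, -1, 2) give column 1.
Continuing for each basis vector yields [psi]_U = [[-1, -2, -2], [-1, 2, 3], [2, -1, 3]].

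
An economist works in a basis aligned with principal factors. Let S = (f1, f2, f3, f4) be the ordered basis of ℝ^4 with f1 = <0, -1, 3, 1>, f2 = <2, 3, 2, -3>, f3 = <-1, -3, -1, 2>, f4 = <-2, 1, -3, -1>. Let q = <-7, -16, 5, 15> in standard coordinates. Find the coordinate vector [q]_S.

Write q = c_1 f1 + ... + c_4 f4 and solve for the c_i.
Gaussian elimination on [M | q] yields c = (4, -3, 1, 0).
Check: 4f1 - 3f2 + f3 + 0·f4 = <-7, -16, 5, 15>.

<4, -3, 1, 0>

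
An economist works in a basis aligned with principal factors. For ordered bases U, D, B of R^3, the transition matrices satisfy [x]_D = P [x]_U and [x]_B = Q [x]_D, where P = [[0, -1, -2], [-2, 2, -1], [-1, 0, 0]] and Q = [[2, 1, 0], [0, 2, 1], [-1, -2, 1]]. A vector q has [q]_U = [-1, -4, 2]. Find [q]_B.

Composing the changes, [q]_B = Q P [q]_U.
Q P = [[-2, 0, -5], [-5, 4, -2], [3, -3, 4]]; applying this to [-1, -4, 2] gives [-8, -15, 17].

[-8, -15, 17]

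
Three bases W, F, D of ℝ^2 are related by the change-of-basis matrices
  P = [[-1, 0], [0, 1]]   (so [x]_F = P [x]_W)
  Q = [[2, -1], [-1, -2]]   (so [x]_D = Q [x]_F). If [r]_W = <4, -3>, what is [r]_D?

First [r]_F = P [r]_W = <-4, -3>.
Then [r]_D = Q [r]_F = <-5, 10>.

<-5, 10>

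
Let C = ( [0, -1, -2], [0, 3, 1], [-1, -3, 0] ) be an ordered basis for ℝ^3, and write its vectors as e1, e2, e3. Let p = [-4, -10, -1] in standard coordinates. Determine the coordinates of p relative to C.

[1, 1, 4]

Write p = c_1 e1 + ... + c_3 e3 and solve for the c_i.
Solving this 3x3 system gives c = (1, 1, 4).
Check: e1 + e2 + 4e3 = [-4, -10, -1].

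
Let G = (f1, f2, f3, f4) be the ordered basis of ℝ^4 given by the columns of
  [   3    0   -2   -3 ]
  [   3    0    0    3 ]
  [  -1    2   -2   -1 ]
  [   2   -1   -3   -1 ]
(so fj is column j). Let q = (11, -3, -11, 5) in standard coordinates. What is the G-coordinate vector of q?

(2, -4, 2, -3)

We seek scalars with c_1 f1 + ... + c_4 f4 = q; equivalently solve M c = q where the columns of M are f1, ..., f4.
Row-reducing the augmented matrix [M | q] gives c = (2, -4, 2, -3).
Check: 2f1 - 4f2 + 2f3 - 3f4 = (11, -3, -11, 5).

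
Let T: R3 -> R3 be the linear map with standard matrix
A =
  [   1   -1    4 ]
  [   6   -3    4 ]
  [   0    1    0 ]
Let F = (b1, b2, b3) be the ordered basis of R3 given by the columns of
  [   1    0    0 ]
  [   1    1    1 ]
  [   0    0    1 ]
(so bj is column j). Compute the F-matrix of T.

[[0, -1, 3], [2, -3, -3], [1, 1, 1]]

The j-th column of [T]_F is [T(bj)]_F.
T(b1) = A b1 = <0, 3, 1> = 0·b1 + 2b2 + b3, so column 1 is <0, 2, 1>.
Repeating for b2, b3 and assembling the columns gives [[0, -1, 3], [2, -3, -3], [1, 1, 1]].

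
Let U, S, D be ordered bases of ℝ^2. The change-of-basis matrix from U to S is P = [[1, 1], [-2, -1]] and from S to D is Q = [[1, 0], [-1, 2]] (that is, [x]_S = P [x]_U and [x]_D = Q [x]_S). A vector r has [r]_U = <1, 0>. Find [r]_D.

First [r]_S = P [r]_U = <1, -2>.
Then [r]_D = Q [r]_S = <1, -5>.

<1, -5>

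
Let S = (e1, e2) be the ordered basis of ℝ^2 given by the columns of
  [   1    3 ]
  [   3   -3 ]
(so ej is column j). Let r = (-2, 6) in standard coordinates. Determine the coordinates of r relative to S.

(1, -1)

Write r = c_1 e1 + c_2 e2 and solve for the c_i.
System: c_1 + 3c_2 = -2, 3c_1 - 3c_2 = 6; solving gives c_1 = 1, c_2 = -1.
Check: e1 - e2 = (-2, 6).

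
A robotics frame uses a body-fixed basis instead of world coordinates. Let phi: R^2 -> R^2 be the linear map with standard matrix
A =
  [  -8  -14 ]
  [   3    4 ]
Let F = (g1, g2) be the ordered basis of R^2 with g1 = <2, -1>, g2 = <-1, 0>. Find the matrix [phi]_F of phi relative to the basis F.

The j-th column of [phi]_F is [phi(gj)]_F.
phi(g1) = A g1 = <-2, 2> = -2g1 - 2g2, so column 1 is <-2, -2>.
Repeating for g2 and assembling the columns gives [[-2, 3], [-2, -2]].

[[-2, 3], [-2, -2]]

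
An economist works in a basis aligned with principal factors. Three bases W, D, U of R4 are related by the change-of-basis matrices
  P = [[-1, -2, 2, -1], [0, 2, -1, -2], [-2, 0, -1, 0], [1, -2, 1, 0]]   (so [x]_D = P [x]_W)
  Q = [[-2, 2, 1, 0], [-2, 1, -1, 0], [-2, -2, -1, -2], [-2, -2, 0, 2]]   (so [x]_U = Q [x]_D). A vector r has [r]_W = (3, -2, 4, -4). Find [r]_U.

Composing the changes, [r]_U = Q P [r]_W.
Q P = [[0, 8, -7, -2], [4, 6, -4, 0], [2, 4, -3, 6], [4, -4, 0, 6]]; applying this to (3, -2, 4, -4) gives (-36, -16, -38, -4).

(-36, -16, -38, -4)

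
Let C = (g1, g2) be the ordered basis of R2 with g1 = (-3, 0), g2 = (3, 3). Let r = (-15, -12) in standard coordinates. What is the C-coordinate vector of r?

Write r = c_1 g1 + c_2 g2 and solve for the c_i.
System: -3c_1 + 3c_2 = -15, 0c_1 + 3c_2 = -12; solving gives c_1 = 1, c_2 = -4.
Check: g1 - 4g2 = (-15, -12).

(1, -4)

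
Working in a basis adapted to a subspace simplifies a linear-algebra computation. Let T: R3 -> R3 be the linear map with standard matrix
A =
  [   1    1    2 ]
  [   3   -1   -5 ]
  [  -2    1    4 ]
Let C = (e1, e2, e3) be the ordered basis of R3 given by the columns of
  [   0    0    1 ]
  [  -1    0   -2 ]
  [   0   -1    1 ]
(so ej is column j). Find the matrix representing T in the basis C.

[[1, -1, -2], [0, 2, 1], [-1, -2, 1]]

Let P have columns e1, ..., e3. Then [T]_C = P^(-1) A P.
Here det P = 1, so P^(-1) is integer; computing A P first and then P^(-1)(A P) gives [[1, -1, -2], [0, 2, 1], [-1, -2, 1]].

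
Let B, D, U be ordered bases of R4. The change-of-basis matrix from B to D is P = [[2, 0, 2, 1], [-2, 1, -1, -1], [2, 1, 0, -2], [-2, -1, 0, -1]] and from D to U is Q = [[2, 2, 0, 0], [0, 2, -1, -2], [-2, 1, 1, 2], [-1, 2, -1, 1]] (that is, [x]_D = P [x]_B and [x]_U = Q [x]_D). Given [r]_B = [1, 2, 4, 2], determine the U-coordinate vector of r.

Apply P to get D-coordinates [12, -6, 0, -6], then Q to get U-coordinates.
The result is [r]_U = [12, 0, -42, -30].

[12, 0, -42, -30]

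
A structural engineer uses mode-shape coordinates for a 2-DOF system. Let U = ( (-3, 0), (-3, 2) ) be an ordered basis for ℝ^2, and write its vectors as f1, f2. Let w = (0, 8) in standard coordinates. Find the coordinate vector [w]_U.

(-4, 4)

Write w = c_1 f1 + c_2 f2 and solve for the c_i.
System: -3c_1 - 3c_2 = 0, 0c_1 + 2c_2 = 8; solving gives c_1 = -4, c_2 = 4.
Check: -4f1 + 4f2 = (0, 8).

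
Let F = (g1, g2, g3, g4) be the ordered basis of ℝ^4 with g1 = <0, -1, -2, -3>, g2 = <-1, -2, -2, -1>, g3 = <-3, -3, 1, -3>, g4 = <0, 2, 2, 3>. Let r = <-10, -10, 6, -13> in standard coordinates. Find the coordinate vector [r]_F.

<0, -2, 4, -1>

We seek scalars with c_1 g1 + ... + c_4 g4 = r; equivalently solve M c = r where the columns of M are g1, ..., g4.
Row-reducing the augmented matrix [M | r] gives c = (0, -2, 4, -1).
Check: 0·g1 - 2g2 + 4g3 - g4 = <-10, -10, 6, -13>.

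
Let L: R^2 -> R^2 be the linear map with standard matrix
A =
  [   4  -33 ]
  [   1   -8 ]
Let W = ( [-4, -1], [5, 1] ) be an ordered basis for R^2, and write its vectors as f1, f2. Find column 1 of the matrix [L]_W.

[-3, 1]

Compute L(f1) = A f1 = [17, 4] in standard coordinates.
Then write this in W-coordinates: solve for y in y_1 f1 + y_2 f2 = [17, 4].
This gives y = [-3, 1], which is column 1 of [L]_W.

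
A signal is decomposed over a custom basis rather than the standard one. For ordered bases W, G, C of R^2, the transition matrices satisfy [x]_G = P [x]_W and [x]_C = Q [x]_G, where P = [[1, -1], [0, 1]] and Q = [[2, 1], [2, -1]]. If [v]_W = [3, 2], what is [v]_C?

[4, 0]

Composing the changes, [v]_C = Q P [v]_W.
Q P = [[2, -1], [2, -3]]; applying this to [3, 2] gives [4, 0].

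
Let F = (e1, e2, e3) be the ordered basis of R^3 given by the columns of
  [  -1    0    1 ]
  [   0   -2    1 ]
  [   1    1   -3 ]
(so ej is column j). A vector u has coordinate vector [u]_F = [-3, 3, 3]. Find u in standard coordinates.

u = M [u]_F, where M has columns e1, ..., e3.
Carrying out the matrix-vector product, u = [6, -3, -9].

[6, -3, -9]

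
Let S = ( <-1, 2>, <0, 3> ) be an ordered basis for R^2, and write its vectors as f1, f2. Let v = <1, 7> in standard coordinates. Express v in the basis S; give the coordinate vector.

<-1, 3>

Write v = c_1 f1 + c_2 f2 and solve for the c_i.
System: -c_1 + 0c_2 = 1, 2c_1 + 3c_2 = 7; solving gives c_1 = -1, c_2 = 3.
Check: -f1 + 3f2 = <1, 7>.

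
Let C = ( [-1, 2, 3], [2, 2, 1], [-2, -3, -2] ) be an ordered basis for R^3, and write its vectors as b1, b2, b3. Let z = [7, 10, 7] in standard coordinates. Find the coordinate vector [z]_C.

[1, 4, 0]

We seek scalars with c_1 b1 + ... + c_3 b3 = z; equivalently solve M c = z where the columns of M are b1, ..., b3.
Row-reducing the augmented matrix [M | z] gives c = (1, 4, 0).
Check: b1 + 4b2 + 0·b3 = [7, 10, 7].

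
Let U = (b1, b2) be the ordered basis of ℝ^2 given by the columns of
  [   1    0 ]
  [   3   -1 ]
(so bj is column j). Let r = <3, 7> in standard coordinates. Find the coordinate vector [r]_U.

<3, 2>

Write r = c_1 b1 + c_2 b2 and solve for the c_i.
System: c_1 + 0c_2 = 3, 3c_1 - c_2 = 7; solving gives c_1 = 3, c_2 = 2.
Check: 3b1 + 2b2 = <3, 7>.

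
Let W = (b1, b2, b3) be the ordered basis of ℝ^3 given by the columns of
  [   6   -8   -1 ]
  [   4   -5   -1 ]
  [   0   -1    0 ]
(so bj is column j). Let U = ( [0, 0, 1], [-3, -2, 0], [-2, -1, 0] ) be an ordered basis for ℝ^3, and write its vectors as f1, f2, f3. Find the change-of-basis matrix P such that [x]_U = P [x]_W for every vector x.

[[0, -1, 0], [-2, 2, 1], [0, 1, -1]]

Take x = bj: its W-coordinates are the j-th standard unit vector, so P e_j — column j of P — equals [bj]_U.
b1 = 0·f1 - 2f2 + 0·f3, giving column 1 = [0, -2, 0]; repeating for each j gives P = [[0, -1, 0], [-2, 2, 1], [0, 1, -1]].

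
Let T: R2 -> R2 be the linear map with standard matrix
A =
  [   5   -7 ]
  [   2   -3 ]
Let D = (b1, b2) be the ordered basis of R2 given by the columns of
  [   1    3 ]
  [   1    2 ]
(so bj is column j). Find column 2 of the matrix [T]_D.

Compute T(b2) = A b2 = (1, 0) in standard coordinates.
Then write this in D-coordinates: solve for y in y_1 b1 + y_2 b2 = (1, 0).
This gives y = (-2, 1), which is column 2 of [T]_D.

(-2, 1)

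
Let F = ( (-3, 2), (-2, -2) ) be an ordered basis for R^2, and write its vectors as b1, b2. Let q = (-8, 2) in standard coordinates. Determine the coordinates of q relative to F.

(2, 1)

[q]_F is the unique c with M c = q, where M has columns b1, b2.
System: -3c_1 - 2c_2 = -8, 2c_1 - 2c_2 = 2; solving gives c_1 = 2, c_2 = 1.
Check: 2b1 + b2 = (-8, 2).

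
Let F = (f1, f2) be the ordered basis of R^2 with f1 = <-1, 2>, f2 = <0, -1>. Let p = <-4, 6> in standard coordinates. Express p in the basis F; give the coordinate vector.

<4, 2>

[p]_F is the unique c with M c = p, where M has columns f1, f2.
System: -c_1 + 0c_2 = -4, 2c_1 - c_2 = 6; solving gives c_1 = 4, c_2 = 2.
Check: 4f1 + 2f2 = <-4, 6>.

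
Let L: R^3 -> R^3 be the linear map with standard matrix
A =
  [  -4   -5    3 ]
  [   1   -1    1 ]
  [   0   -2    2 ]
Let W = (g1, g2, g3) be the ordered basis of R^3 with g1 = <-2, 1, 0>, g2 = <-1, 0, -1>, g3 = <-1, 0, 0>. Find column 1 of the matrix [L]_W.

Column 1 of [L]_W is the W-coordinate vector of L(g1).
In standard coordinates L(g1) = A g1 = <3, -3, -2>.
Converting to W: <3, -3, -2> = -3g1 + 2g2 + g3, so the coordinate vector is <-3, 2, 1>.

<-3, 2, 1>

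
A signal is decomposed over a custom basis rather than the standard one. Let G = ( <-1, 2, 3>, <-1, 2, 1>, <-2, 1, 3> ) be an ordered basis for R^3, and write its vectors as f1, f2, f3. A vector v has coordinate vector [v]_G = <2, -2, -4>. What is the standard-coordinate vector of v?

<8, -4, -8>

v = M [v]_G, where M has columns f1, ..., f3.
Carrying out the matrix-vector product, v = <8, -4, -8>.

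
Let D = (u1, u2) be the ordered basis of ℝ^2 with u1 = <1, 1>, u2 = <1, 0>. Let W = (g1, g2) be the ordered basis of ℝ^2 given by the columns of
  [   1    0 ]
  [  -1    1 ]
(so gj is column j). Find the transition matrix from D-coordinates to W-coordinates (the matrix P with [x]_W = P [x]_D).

Let M have columns uj and N have columns gj. Then for every x, N [x]_W = x = M [x]_D, so P = N^(-1) M.
Since det N = 1, N^(-1) has integer entries; multiplying gives P = [[1, 1], [2, 1]].

[[1, 1], [2, 1]]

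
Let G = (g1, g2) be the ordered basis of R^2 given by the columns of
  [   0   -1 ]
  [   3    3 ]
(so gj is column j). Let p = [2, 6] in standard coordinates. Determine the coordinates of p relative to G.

[4, -2]

Write p = c_1 g1 + c_2 g2 and solve for the c_i.
System: 0c_1 - c_2 = 2, 3c_1 + 3c_2 = 6; solving gives c_1 = 4, c_2 = -2.
Check: 4g1 - 2g2 = [2, 6].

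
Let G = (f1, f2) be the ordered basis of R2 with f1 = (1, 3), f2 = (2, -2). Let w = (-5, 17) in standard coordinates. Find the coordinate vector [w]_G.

We seek scalars with c_1 f1 + c_2 f2 = w; equivalently solve M c = w where the columns of M are f1, f2.
System: c_1 + 2c_2 = -5, 3c_1 - 2c_2 = 17; solving gives c_1 = 3, c_2 = -4.
Check: 3f1 - 4f2 = (-5, 17).

(3, -4)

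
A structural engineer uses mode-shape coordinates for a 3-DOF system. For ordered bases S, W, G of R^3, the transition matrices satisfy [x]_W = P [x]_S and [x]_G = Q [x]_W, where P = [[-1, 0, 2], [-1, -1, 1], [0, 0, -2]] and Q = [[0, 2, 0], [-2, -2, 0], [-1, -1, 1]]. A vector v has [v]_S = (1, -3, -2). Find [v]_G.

(0, 10, 9)

Apply P to get W-coordinates (-5, 0, 4), then Q to get G-coordinates.
The result is [v]_G = (0, 10, 9).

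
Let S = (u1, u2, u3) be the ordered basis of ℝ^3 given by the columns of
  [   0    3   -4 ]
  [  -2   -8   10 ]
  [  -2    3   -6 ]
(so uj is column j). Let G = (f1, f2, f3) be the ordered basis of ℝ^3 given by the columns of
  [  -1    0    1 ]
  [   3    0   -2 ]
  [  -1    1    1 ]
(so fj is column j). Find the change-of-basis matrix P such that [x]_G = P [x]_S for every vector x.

[[-2, -2, 2], [-2, 0, -2], [-2, 1, -2]]

Column j of P is [uj]_G, since P maps S-coordinates to G-coordinates.
Expressing u1 in G: u1 = -2f1 - 2f2 - 2f3, so column 1 of P is (-2, -2, -2).
Doing the same for each uj gives P = [[-2, -2, 2], [-2, 0, -2], [-2, 1, -2]].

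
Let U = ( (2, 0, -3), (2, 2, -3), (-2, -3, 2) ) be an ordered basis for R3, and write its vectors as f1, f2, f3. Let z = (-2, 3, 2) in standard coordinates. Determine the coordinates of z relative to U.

(-3, 3, 1)

Write z = c_1 f1 + ... + c_3 f3 and solve for the c_i.
Gaussian elimination on [M | z] yields c = (-3, 3, 1).
Check: -3f1 + 3f2 + f3 = (-2, 3, 2).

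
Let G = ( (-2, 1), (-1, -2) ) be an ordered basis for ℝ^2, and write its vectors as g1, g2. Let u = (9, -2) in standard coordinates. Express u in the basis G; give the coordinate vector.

(-4, -1)

[u]_G is the unique c with M c = u, where M has columns g1, g2.
System: -2c_1 - c_2 = 9, c_1 - 2c_2 = -2; solving gives c_1 = -4, c_2 = -1.
Check: -4g1 - g2 = (9, -2).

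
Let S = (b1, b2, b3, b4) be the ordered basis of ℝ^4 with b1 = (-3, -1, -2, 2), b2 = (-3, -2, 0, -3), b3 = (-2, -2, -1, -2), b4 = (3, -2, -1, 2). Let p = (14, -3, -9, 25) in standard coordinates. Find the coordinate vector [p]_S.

(3, -3, -1, 4)

[p]_S is the unique c with M c = p, where M has columns b1, ..., b4.
Row-reducing the augmented matrix [M | p] gives c = (3, -3, -1, 4).
Check: 3b1 - 3b2 - b3 + 4b4 = (14, -3, -9, 25).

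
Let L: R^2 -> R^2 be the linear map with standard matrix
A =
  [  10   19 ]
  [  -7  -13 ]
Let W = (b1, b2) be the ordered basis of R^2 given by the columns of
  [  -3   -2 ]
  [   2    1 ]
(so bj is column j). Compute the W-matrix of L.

[[-2, 1], [-1, -1]]

Let P have columns b1, b2. Then [L]_W = P^(-1) A P.
Here det P = 1, so P^(-1) is integer; computing A P first and then P^(-1)(A P) gives [[-2, 1], [-1, -1]].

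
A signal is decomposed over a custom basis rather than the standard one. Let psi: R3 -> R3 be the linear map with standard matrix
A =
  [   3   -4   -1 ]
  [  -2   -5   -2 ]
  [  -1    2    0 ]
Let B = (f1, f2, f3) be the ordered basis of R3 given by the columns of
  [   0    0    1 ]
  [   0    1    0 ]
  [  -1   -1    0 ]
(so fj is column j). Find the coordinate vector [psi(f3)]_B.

Compute psi(f3) = A f3 = (3, -2, -1) in standard coordinates.
Then write this in B-coordinates: solve for y in y_1 f1 + ... + y_3 f3 = (3, -2, -1).
This gives y = (3, -2, 3), which is column 3 of [psi]_B.

(3, -2, 3)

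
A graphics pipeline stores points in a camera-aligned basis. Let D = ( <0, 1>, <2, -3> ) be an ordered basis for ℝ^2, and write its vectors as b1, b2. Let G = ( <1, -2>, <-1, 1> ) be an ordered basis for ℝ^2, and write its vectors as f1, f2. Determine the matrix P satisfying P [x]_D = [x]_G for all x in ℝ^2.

[[-1, 1], [-1, -1]]

Column j of P is [bj]_G, since P maps D-coordinates to G-coordinates.
Expressing b1 in G: b1 = -f1 - f2, so column 1 of P is <-1, -1>.
Doing the same for each bj gives P = [[-1, 1], [-1, -1]].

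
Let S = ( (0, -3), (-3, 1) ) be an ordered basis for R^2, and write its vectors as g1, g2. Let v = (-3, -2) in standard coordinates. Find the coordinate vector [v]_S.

(1, 1)

[v]_S is the unique c with M c = v, where M has columns g1, g2.
System: 0c_1 - 3c_2 = -3, -3c_1 + c_2 = -2; solving gives c_1 = 1, c_2 = 1.
Check: g1 + g2 = (-3, -2).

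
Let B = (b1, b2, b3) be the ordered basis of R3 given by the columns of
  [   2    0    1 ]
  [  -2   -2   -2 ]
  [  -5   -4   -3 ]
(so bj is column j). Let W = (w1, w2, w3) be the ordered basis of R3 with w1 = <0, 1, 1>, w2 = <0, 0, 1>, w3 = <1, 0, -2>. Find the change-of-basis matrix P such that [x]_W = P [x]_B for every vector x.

[[-2, -2, -2], [1, -2, 1], [2, 0, 1]]

Column j of P is [bj]_W, since P maps B-coordinates to W-coordinates.
Expressing b1 in W: b1 = -2w1 + w2 + 2w3, so column 1 of P is <-2, 1, 2>.
Doing the same for each bj gives P = [[-2, -2, -2], [1, -2, 1], [2, 0, 1]].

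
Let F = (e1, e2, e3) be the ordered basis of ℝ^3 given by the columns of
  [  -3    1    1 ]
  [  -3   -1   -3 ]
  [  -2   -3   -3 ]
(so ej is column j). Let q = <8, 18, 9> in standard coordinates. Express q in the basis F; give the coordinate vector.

<-3, 3, -4>

We seek scalars with c_1 e1 + ... + c_3 e3 = q; equivalently solve M c = q where the columns of M are e1, ..., e3.
Row-reducing the augmented matrix [M | q] gives c = (-3, 3, -4).
Check: -3e1 + 3e2 - 4e3 = <8, 18, 9>.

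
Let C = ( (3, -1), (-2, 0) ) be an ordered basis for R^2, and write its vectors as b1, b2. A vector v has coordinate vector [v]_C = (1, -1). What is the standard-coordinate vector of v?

v = M [v]_C, where M has columns b1, b2.
Carrying out the matrix-vector product, v = (5, -1).

(5, -1)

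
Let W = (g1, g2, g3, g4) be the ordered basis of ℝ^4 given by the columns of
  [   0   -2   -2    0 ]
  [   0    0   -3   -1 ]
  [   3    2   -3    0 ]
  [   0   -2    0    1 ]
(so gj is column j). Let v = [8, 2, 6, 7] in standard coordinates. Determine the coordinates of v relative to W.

[3, -3, -1, 1]

[v]_W is the unique c with M c = v, where M has columns g1, ..., g4.
Gaussian elimination on [M | v] yields c = (3, -3, -1, 1).
Check: 3g1 - 3g2 - g3 + g4 = [8, 2, 6, 7].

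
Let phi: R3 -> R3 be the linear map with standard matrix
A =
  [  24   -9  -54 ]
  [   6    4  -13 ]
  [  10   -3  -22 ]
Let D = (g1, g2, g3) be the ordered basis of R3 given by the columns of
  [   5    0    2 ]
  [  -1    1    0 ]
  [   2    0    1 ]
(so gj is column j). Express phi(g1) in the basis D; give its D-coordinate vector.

Compute phi(g1) = A g1 = [21, 0, 9] in standard coordinates.
Then write this in D-coordinates: solve for y in y_1 g1 + ... + y_3 g3 = [21, 0, 9].
This gives y = [3, 3, 3], which is column 1 of [phi]_D.

[3, 3, 3]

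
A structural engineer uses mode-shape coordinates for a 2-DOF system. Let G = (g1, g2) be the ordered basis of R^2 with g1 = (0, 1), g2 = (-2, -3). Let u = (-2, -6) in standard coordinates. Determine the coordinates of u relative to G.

(-3, 1)

[u]_G is the unique c with M c = u, where M has columns g1, g2.
System: 0c_1 - 2c_2 = -2, c_1 - 3c_2 = -6; solving gives c_1 = -3, c_2 = 1.
Check: -3g1 + g2 = (-2, -6).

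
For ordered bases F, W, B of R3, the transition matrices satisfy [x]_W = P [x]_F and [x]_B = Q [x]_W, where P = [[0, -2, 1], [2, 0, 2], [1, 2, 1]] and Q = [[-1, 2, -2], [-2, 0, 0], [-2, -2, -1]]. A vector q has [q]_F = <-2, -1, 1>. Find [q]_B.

Composing the changes, [q]_B = Q P [q]_F.
Q P = [[2, -2, 1], [0, 4, -2], [-5, 2, -7]]; applying this to <-2, -1, 1> gives <-1, -6, 1>.

<-1, -6, 1>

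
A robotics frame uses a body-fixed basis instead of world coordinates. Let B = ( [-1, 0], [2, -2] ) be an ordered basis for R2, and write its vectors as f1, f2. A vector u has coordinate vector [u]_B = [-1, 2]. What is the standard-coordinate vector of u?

[5, -4]

By definition u = -f1 + 2f2.
Summing componentwise gives [5, -4].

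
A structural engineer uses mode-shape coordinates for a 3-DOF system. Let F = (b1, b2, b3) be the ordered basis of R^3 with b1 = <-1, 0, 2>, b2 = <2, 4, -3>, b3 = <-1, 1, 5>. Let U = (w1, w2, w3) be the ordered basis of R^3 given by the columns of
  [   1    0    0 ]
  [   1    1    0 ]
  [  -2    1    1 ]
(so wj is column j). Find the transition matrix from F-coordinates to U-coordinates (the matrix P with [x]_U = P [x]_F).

Column j of P is [bj]_U, since P maps F-coordinates to U-coordinates.
Expressing b1 in U: b1 = -w1 + w2 - w3, so column 1 of P is <-1, 1, -1>.
Doing the same for each bj gives P = [[-1, 2, -1], [1, 2, 2], [-1, -1, 1]].

[[-1, 2, -1], [1, 2, 2], [-1, -1, 1]]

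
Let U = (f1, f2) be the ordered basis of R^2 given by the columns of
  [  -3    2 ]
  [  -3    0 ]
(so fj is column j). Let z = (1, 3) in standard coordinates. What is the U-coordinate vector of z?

Write z = c_1 f1 + c_2 f2 and solve for the c_i.
System: -3c_1 + 2c_2 = 1, -3c_1 + 0c_2 = 3; solving gives c_1 = -1, c_2 = -1.
Check: -f1 - f2 = (1, 3).

(-1, -1)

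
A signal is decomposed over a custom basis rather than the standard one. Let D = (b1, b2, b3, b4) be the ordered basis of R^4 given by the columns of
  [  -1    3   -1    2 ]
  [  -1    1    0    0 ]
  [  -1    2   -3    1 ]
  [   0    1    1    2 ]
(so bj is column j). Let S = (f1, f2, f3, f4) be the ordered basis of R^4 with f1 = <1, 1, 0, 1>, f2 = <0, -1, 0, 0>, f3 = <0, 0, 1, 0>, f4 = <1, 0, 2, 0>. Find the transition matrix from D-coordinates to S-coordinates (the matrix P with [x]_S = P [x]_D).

[[0, 1, 1, 2], [1, 0, 1, 2], [1, -2, 1, 1], [-1, 2, -2, 0]]

Column j of P is [bj]_S, since P maps D-coordinates to S-coordinates.
Expressing b1 in S: b1 = 0·f1 + f2 + f3 - f4, so column 1 of P is <0, 1, 1, -1>.
Doing the same for each bj gives P = [[0, 1, 1, 2], [1, 0, 1, 2], [1, -2, 1, 1], [-1, 2, -2, 0]].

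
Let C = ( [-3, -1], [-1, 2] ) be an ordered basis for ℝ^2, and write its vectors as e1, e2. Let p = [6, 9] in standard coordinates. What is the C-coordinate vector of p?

[-3, 3]

Write p = c_1 e1 + c_2 e2 and solve for the c_i.
System: -3c_1 - c_2 = 6, -c_1 + 2c_2 = 9; solving gives c_1 = -3, c_2 = 3.
Check: -3e1 + 3e2 = [6, 9].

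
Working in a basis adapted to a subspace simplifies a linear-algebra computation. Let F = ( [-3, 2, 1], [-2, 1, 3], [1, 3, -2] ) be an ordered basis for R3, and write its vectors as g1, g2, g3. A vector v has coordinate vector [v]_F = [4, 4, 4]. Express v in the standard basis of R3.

v = M [v]_F, where M has columns g1, ..., g3.
Carrying out the matrix-vector product, v = [-16, 24, 8].

[-16, 24, 8]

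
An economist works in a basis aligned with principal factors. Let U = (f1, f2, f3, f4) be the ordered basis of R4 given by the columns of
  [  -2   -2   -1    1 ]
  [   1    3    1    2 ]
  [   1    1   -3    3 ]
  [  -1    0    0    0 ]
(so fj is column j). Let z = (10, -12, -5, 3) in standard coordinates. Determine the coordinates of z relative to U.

[z]_U is the unique c with M c = z, where M has columns f1, ..., f4.
Row-reducing the augmented matrix [M | z] gives c = (-3, -2, -1, -1).
Check: -3f1 - 2f2 - f3 - f4 = (10, -12, -5, 3).

(-3, -2, -1, -1)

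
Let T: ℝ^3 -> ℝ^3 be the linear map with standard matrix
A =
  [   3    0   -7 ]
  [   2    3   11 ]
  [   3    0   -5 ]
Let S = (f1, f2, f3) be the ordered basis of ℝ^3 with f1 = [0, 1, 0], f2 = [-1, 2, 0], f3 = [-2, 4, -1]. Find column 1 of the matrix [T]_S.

[3, 0, 0]

Compute T(f1) = A f1 = [0, 3, 0] in standard coordinates.
Then write this in S-coordinates: solve for y in y_1 f1 + ... + y_3 f3 = [0, 3, 0].
This gives y = [3, 0, 0], which is column 1 of [T]_S.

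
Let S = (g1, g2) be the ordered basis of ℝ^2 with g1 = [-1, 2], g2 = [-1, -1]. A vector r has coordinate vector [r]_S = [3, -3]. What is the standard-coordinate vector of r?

[0, 9]

The coordinates say r = 3g1 - 3g2; adding the scaled basis vectors gives [0, 9].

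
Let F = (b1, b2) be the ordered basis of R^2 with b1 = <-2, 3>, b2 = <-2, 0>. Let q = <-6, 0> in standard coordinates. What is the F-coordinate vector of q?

We seek scalars with c_1 b1 + c_2 b2 = q; equivalently solve M c = q where the columns of M are b1, b2.
System: -2c_1 - 2c_2 = -6, 3c_1 + 0c_2 = 0; solving gives c_1 = 0, c_2 = 3.
Check: 0·b1 + 3b2 = <-6, 0>.

<0, 3>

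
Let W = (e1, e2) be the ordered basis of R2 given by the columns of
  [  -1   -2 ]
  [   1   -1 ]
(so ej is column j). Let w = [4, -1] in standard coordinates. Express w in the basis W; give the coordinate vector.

[-2, -1]

[w]_W is the unique c with M c = w, where M has columns e1, e2.
System: -c_1 - 2c_2 = 4, c_1 - c_2 = -1; solving gives c_1 = -2, c_2 = -1.
Check: -2e1 - e2 = [4, -1].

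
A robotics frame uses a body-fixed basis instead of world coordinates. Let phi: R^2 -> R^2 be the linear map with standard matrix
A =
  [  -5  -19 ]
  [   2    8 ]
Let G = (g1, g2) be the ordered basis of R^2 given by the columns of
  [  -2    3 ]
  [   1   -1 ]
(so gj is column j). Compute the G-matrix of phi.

[[3, -2], [-1, 0]]

With P the matrix whose columns are g1, g2, [phi]_G = P^(-1) A P.
Column by column: phi(g1) = A g1 = (-9, 4); its G-coordinates (3, -1) give column 1.
Continuing for each basis vector yields [phi]_G = [[3, -2], [-1, 0]].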